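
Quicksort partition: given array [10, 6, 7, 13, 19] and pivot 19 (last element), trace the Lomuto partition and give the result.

Lomuto partition with pivot = 19:

Initial array: [10, 6, 7, 13, 19]

arr[0]=10 <= 19: swap with position 0, array becomes [10, 6, 7, 13, 19]
arr[1]=6 <= 19: swap with position 1, array becomes [10, 6, 7, 13, 19]
arr[2]=7 <= 19: swap with position 2, array becomes [10, 6, 7, 13, 19]
arr[3]=13 <= 19: swap with position 3, array becomes [10, 6, 7, 13, 19]

Place pivot at position 4: [10, 6, 7, 13, 19]
Pivot position: 4

After partitioning with pivot 19, the array becomes [10, 6, 7, 13, 19]. The pivot is placed at index 4. All elements to the left of the pivot are <= 19, and all elements to the right are > 19.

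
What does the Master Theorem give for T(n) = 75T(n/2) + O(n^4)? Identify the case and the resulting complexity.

Master Theorem for T(n) = 75T(n/2) + O(n^4):

a = 75, b = 2, c = 4
log_b(a) = log_2(75) = 6.2288

Case 1: c = 4 < log_2(75) = 6.2288
T(n) = O(n^(log_2 75))

For T(n) = 75T(n/2) + O(n^4): log_2(75) = 6.2288. This is Case 1 of the Master Theorem (c < log_b(a), work dominated by leaves), giving O(n^(log_2 75)).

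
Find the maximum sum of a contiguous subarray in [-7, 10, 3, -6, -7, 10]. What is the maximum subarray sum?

Using Kadane's algorithm on [-7, 10, 3, -6, -7, 10]:

Scanning through the array:
Position 1 (value 10): max_ending_here = 10, max_so_far = 10
Position 2 (value 3): max_ending_here = 13, max_so_far = 13
Position 3 (value -6): max_ending_here = 7, max_so_far = 13
Position 4 (value -7): max_ending_here = 0, max_so_far = 13
Position 5 (value 10): max_ending_here = 10, max_so_far = 13

Maximum subarray: [10, 3]
Maximum sum: 13

The maximum subarray is [10, 3] with sum 13. This subarray runs from index 1 to index 2.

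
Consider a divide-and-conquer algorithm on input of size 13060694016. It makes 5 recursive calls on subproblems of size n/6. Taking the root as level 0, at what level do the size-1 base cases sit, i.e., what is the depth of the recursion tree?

For divide and conquer with division factor 6:

Problem sizes at each level:
Level 0: 13060694016
Level 1: 2176782336
Level 2: 362797056
Level 3: 60466176
Level 4: 10077696
Level 5: 1679616
Level 6: 279936
Level 7: 46656
Level 8: 7776
Level 9: 1296
Level 10: 216
Level 11: 36
Level 12: 6
Level 13: 1

The root is level 0 and the size-1 base case is level 13 (the tree spans levels 0 through 13, i.e. 14 levels counting the root), so the depth is the number of divisions: log_6(13060694016) = 13

The recursion tree depth is log_6(13060694016) = 13. At each level, the problem size is divided by 6, so it takes 13 divisions to reduce to a base case of size 1. The algorithm makes 5 recursive calls at each level.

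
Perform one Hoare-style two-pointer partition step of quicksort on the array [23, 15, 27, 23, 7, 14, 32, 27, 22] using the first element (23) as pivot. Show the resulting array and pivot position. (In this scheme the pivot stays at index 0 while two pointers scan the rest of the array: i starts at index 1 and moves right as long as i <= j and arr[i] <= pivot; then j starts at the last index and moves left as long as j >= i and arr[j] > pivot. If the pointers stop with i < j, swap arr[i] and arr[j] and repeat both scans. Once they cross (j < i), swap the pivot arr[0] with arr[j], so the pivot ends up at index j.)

Hoare-style two-pointer partition with pivot = 23:

Initial array: [23, 15, 27, 23, 7, 14, 32, 27, 22]

Pointers start at i = 1, j = 8.
i stops at index 2 (arr[2]=27 > 23), j stops at index 8 (arr[8]=22 <= 23): swap arr[2] and arr[8], array becomes [23, 15, 22, 23, 7, 14, 32, 27, 27]
i ends at 6, j ends at 5: the pointers have crossed (j < i), so scanning stops.

Swap pivot arr[0] with arr[5] to place pivot at position 5: [14, 15, 22, 23, 7, 23, 32, 27, 27]
Pivot position: 5

After partitioning with pivot 23, the array becomes [14, 15, 22, 23, 7, 23, 32, 27, 27]. The pivot is placed at index 5. All elements to the left of the pivot are <= 23, and all elements to the right are > 23.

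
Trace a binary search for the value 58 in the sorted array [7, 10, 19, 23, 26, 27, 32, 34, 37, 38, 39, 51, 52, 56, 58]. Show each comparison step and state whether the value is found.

Binary search for 58 in [7, 10, 19, 23, 26, 27, 32, 34, 37, 38, 39, 51, 52, 56, 58]:

lo=0, hi=14, mid=7, arr[mid]=34 -> 34 < 58, search right half
lo=8, hi=14, mid=11, arr[mid]=51 -> 51 < 58, search right half
lo=12, hi=14, mid=13, arr[mid]=56 -> 56 < 58, search right half
lo=14, hi=14, mid=14, arr[mid]=58 -> Found target at index 14!

Binary search finds 58 at index 14 after 4 comparisons. The search repeatedly halves the search space by comparing with the middle element.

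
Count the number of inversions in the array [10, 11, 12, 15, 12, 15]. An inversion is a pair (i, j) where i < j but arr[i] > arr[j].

Finding inversions in [10, 11, 12, 15, 12, 15]:

(3, 4): arr[3]=15 > arr[4]=12

Total inversions: 1

The array has 1 inversion(s): (3,4). Each pair (i,j) satisfies i < j and arr[i] > arr[j].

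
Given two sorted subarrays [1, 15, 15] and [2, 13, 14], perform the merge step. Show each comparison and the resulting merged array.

Merging process:

Compare 1 vs 2: take 1 from left. Merged: [1]
Compare 15 vs 2: take 2 from right. Merged: [1, 2]
Compare 15 vs 13: take 13 from right. Merged: [1, 2, 13]
Compare 15 vs 14: take 14 from right. Merged: [1, 2, 13, 14]
Append remaining from left: [15, 15]. Merged: [1, 2, 13, 14, 15, 15]

Final merged array: [1, 2, 13, 14, 15, 15]
Total comparisons: 4

The merged array is [1, 2, 13, 14, 15, 15], requiring 4 comparisons. The merge step runs in O(n) time where n is the total number of elements.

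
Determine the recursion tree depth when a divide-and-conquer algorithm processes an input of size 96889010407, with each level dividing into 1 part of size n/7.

For divide and conquer with division factor 7:

Problem sizes at each level:
Level 0: 96889010407
Level 1: 13841287201
Level 2: 1977326743
Level 3: 282475249
Level 4: 40353607
Level 5: 5764801
Level 6: 823543
Level 7: 117649
Level 8: 16807
Level 9: 2401
Level 10: 343
Level 11: 49
Level 12: 7
Level 13: 1

The root is level 0 and the size-1 base case is level 13 (the tree spans levels 0 through 13, i.e. 14 levels counting the root), so the depth is the number of divisions: log_7(96889010407) = 13

The recursion tree depth is log_7(96889010407) = 13. At each level, the problem size is divided by 7, so it takes 13 divisions to reduce to a base case of size 1. The algorithm makes 1 recursive call at each level.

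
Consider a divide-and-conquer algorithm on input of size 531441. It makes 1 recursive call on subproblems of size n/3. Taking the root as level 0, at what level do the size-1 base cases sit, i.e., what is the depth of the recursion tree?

For divide and conquer with division factor 3:

Problem sizes at each level:
Level 0: 531441
Level 1: 177147
Level 2: 59049
Level 3: 19683
Level 4: 6561
Level 5: 2187
Level 6: 729
Level 7: 243
Level 8: 81
Level 9: 27
Level 10: 9
Level 11: 3
Level 12: 1

The root is level 0 and the size-1 base case is level 12 (the tree spans levels 0 through 12, i.e. 13 levels counting the root), so the depth is the number of divisions: log_3(531441) = 12

The recursion tree depth is log_3(531441) = 12. At each level, the problem size is divided by 3, so it takes 12 divisions to reduce to a base case of size 1. The algorithm makes 1 recursive call at each level.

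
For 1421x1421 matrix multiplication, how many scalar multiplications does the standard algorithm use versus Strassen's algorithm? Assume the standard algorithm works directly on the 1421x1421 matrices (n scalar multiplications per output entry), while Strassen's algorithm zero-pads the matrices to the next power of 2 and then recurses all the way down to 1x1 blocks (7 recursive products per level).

Matrix multiplication for 1421x1421 matrices:

Strassen's algorithm requires power-of-2 dimensions. Pad 1421x1421 to 2048x2048 (next power of 2).

Standard algorithm: 1421^3 = 2869341461 multiplications
Strassen's algorithm: 7^(log2(2048)) = 7^11 = 1977326743 multiplications
Savings: 2869341461 - 1977326743 = 892014718 multiplications

Standard: 2869341461 multiplications (1421^3). Strassen: 1977326743 multiplications (7^11, after padding to 2048x2048). Strassen reduces 8 recursive multiplications to 7 at each level.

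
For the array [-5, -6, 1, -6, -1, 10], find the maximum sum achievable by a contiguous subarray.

Using Kadane's algorithm on [-5, -6, 1, -6, -1, 10]:

Scanning through the array:
Position 1 (value -6): max_ending_here = -6, max_so_far = -5
Position 2 (value 1): max_ending_here = 1, max_so_far = 1
Position 3 (value -6): max_ending_here = -5, max_so_far = 1
Position 4 (value -1): max_ending_here = -1, max_so_far = 1
Position 5 (value 10): max_ending_here = 10, max_so_far = 10

Maximum subarray: [10]
Maximum sum: 10

The maximum subarray is [10] with sum 10. This subarray runs from index 5 to index 5.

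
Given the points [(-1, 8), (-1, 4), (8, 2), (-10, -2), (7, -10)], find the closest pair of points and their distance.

Computing all pairwise distances among 5 points:

d((-1, 8), (-1, 4)) = 4.0 <-- minimum
d((-1, 8), (8, 2)) = 10.8167
d((-1, 8), (-10, -2)) = 13.4536
d((-1, 8), (7, -10)) = 19.6977
d((-1, 4), (8, 2)) = 9.2195
d((-1, 4), (-10, -2)) = 10.8167
d((-1, 4), (7, -10)) = 16.1245
d((8, 2), (-10, -2)) = 18.4391
d((8, 2), (7, -10)) = 12.0416
d((-10, -2), (7, -10)) = 18.7883

Closest pair: (-1, 8) and (-1, 4) with distance 4.0

The closest pair is (-1, 8) and (-1, 4) with Euclidean distance 4.0. For 5 points, brute-force pairwise comparison is shown above. For large n, the divide-and-conquer algorithm (sort by x, recurse on halves, check the dividing strip) achieves O(n log n).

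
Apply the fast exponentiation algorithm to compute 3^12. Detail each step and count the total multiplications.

Computing 3^12 by squaring (build up from 3^1; each line after the first costs one multiplication):

3^1 = 3
3^2 = (3^1)^2 = 3^2 = 9
3^3 = 3 * 3^2 = 3 * 9 = 27
3^6 = (3^3)^2 = 27^2 = 729
3^12 = (3^6)^2 = 729^2 = 531441

Result: 531441
Multiplications needed: 4 (4 lines after 3^1)

3^12 = 531441. Using exponentiation by squaring, this requires 4 multiplications. The key idea: if the exponent is even, square the half-power; if odd, multiply by the base once.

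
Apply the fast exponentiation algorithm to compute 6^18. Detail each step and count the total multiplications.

Computing 6^18 by squaring (build up from 6^1; each line after the first costs one multiplication):

6^1 = 6
6^2 = (6^1)^2 = 6^2 = 36
6^4 = (6^2)^2 = 36^2 = 1296
6^8 = (6^4)^2 = 1296^2 = 1679616
6^9 = 6 * 6^8 = 6 * 1679616 = 10077696
6^18 = (6^9)^2 = 10077696^2 = 101559956668416

Result: 101559956668416
Multiplications needed: 5 (5 lines after 6^1)

6^18 = 101559956668416. Using exponentiation by squaring, this requires 5 multiplications. The key idea: if the exponent is even, square the half-power; if odd, multiply by the base once.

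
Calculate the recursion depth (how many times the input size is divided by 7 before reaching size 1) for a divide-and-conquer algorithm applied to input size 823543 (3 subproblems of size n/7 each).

For divide and conquer with division factor 7:

Problem sizes at each level:
Level 0: 823543
Level 1: 117649
Level 2: 16807
Level 3: 2401
Level 4: 343
Level 5: 49
Level 6: 7
Level 7: 1

The root is level 0 and the size-1 base case is level 7 (the tree spans levels 0 through 7, i.e. 8 levels counting the root), so the depth is the number of divisions: log_7(823543) = 7

The recursion tree depth is log_7(823543) = 7. At each level, the problem size is divided by 7, so it takes 7 divisions to reduce to a base case of size 1. The algorithm makes 3 recursive calls at each level.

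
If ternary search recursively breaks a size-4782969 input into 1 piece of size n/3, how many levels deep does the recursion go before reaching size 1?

For divide and conquer with division factor 3:

Problem sizes at each level:
Level 0: 4782969
Level 1: 1594323
Level 2: 531441
Level 3: 177147
Level 4: 59049
Level 5: 19683
Level 6: 6561
Level 7: 2187
Level 8: 729
Level 9: 243
Level 10: 81
Level 11: 27
Level 12: 9
Level 13: 3
Level 14: 1

The root is level 0 and the size-1 base case is level 14 (the tree spans levels 0 through 14, i.e. 15 levels counting the root), so the depth is the number of divisions: log_3(4782969) = 14

The recursion tree depth is log_3(4782969) = 14. At each level, the problem size is divided by 3, so it takes 14 divisions to reduce to a base case of size 1. The algorithm makes 1 recursive call at each level.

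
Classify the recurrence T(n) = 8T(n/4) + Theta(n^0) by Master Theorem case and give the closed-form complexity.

Master Theorem for T(n) = 8T(n/4) + O(n^0):

a = 8, b = 4, c = 0
log_b(a) = log_4(8) = 1.5000

Case 1: c = 0 < log_4(8) = 1.5000
T(n) = O(n^(log_4 8))

For T(n) = 8T(n/4) + O(n^0): log_4(8) = 1.5000. This is Case 1 of the Master Theorem (c < log_b(a), work dominated by leaves), giving O(n^(log_4 8)).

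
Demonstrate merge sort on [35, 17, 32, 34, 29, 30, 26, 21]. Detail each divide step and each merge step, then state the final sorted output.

Merge sort trace:

Split: [35, 17, 32, 34, 29, 30, 26, 21] -> [35, 17, 32, 34] and [29, 30, 26, 21]
  Split: [35, 17, 32, 34] -> [35, 17] and [32, 34]
    Split: [35, 17] -> [35] and [17]
    Merge: [35] + [17] -> [17, 35]
    Split: [32, 34] -> [32] and [34]
    Merge: [32] + [34] -> [32, 34]
  Merge: [17, 35] + [32, 34] -> [17, 32, 34, 35]
  Split: [29, 30, 26, 21] -> [29, 30] and [26, 21]
    Split: [29, 30] -> [29] and [30]
    Merge: [29] + [30] -> [29, 30]
    Split: [26, 21] -> [26] and [21]
    Merge: [26] + [21] -> [21, 26]
  Merge: [29, 30] + [21, 26] -> [21, 26, 29, 30]
Merge: [17, 32, 34, 35] + [21, 26, 29, 30] -> [17, 21, 26, 29, 30, 32, 34, 35]

Final sorted array: [17, 21, 26, 29, 30, 32, 34, 35]

The merge sort proceeds by recursively splitting the array and merging sorted halves.
After all merges, the sorted array is [17, 21, 26, 29, 30, 32, 34, 35].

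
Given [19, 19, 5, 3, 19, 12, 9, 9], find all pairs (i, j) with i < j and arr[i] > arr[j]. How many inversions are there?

Finding inversions in [19, 19, 5, 3, 19, 12, 9, 9]:

(0, 2): arr[0]=19 > arr[2]=5
(0, 3): arr[0]=19 > arr[3]=3
(0, 5): arr[0]=19 > arr[5]=12
(0, 6): arr[0]=19 > arr[6]=9
(0, 7): arr[0]=19 > arr[7]=9
(1, 2): arr[1]=19 > arr[2]=5
(1, 3): arr[1]=19 > arr[3]=3
(1, 5): arr[1]=19 > arr[5]=12
(1, 6): arr[1]=19 > arr[6]=9
(1, 7): arr[1]=19 > arr[7]=9
(2, 3): arr[2]=5 > arr[3]=3
(4, 5): arr[4]=19 > arr[5]=12
(4, 6): arr[4]=19 > arr[6]=9
(4, 7): arr[4]=19 > arr[7]=9
(5, 6): arr[5]=12 > arr[6]=9
(5, 7): arr[5]=12 > arr[7]=9

Total inversions: 16

The array has 16 inversion(s): (0,2), (0,3), (0,5), (0,6), (0,7), (1,2), (1,3), (1,5), (1,6), (1,7), (2,3), (4,5), (4,6), (4,7), (5,6), (5,7). Each pair (i,j) satisfies i < j and arr[i] > arr[j].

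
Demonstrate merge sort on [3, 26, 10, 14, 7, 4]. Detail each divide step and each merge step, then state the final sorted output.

Merge sort trace:

Split: [3, 26, 10, 14, 7, 4] -> [3, 26, 10] and [14, 7, 4]
  Split: [3, 26, 10] -> [3] and [26, 10]
    Split: [26, 10] -> [26] and [10]
    Merge: [26] + [10] -> [10, 26]
  Merge: [3] + [10, 26] -> [3, 10, 26]
  Split: [14, 7, 4] -> [14] and [7, 4]
    Split: [7, 4] -> [7] and [4]
    Merge: [7] + [4] -> [4, 7]
  Merge: [14] + [4, 7] -> [4, 7, 14]
Merge: [3, 10, 26] + [4, 7, 14] -> [3, 4, 7, 10, 14, 26]

Final sorted array: [3, 4, 7, 10, 14, 26]

The merge sort proceeds by recursively splitting the array and merging sorted halves.
After all merges, the sorted array is [3, 4, 7, 10, 14, 26].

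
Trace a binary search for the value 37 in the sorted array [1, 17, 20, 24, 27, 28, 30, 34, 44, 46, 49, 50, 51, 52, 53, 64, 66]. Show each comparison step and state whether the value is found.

Binary search for 37 in [1, 17, 20, 24, 27, 28, 30, 34, 44, 46, 49, 50, 51, 52, 53, 64, 66]:

lo=0, hi=16, mid=8, arr[mid]=44 -> 44 > 37, search left half
lo=0, hi=7, mid=3, arr[mid]=24 -> 24 < 37, search right half
lo=4, hi=7, mid=5, arr[mid]=28 -> 28 < 37, search right half
lo=6, hi=7, mid=6, arr[mid]=30 -> 30 < 37, search right half
lo=7, hi=7, mid=7, arr[mid]=34 -> 34 < 37, search right half
lo=8 > hi=7, target 37 not found

Binary search determines that 37 is not in the array after 5 comparisons. The search space was exhausted without finding the target.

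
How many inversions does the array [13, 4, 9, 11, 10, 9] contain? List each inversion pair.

Finding inversions in [13, 4, 9, 11, 10, 9]:

(0, 1): arr[0]=13 > arr[1]=4
(0, 2): arr[0]=13 > arr[2]=9
(0, 3): arr[0]=13 > arr[3]=11
(0, 4): arr[0]=13 > arr[4]=10
(0, 5): arr[0]=13 > arr[5]=9
(3, 4): arr[3]=11 > arr[4]=10
(3, 5): arr[3]=11 > arr[5]=9
(4, 5): arr[4]=10 > arr[5]=9

Total inversions: 8

The array has 8 inversion(s): (0,1), (0,2), (0,3), (0,4), (0,5), (3,4), (3,5), (4,5). Each pair (i,j) satisfies i < j and arr[i] > arr[j].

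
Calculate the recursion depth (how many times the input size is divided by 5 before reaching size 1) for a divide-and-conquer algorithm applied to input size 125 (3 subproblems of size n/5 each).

For divide and conquer with division factor 5:

Problem sizes at each level:
Level 0: 125
Level 1: 25
Level 2: 5
Level 3: 1

The root is level 0 and the size-1 base case is level 3 (the tree spans levels 0 through 3, i.e. 4 levels counting the root), so the depth is the number of divisions: log_5(125) = 3

The recursion tree depth is log_5(125) = 3. At each level, the problem size is divided by 5, so it takes 3 divisions to reduce to a base case of size 1. The algorithm makes 3 recursive calls at each level.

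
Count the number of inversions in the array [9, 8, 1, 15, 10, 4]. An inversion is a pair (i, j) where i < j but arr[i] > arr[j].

Finding inversions in [9, 8, 1, 15, 10, 4]:

(0, 1): arr[0]=9 > arr[1]=8
(0, 2): arr[0]=9 > arr[2]=1
(0, 5): arr[0]=9 > arr[5]=4
(1, 2): arr[1]=8 > arr[2]=1
(1, 5): arr[1]=8 > arr[5]=4
(3, 4): arr[3]=15 > arr[4]=10
(3, 5): arr[3]=15 > arr[5]=4
(4, 5): arr[4]=10 > arr[5]=4

Total inversions: 8

The array has 8 inversion(s): (0,1), (0,2), (0,5), (1,2), (1,5), (3,4), (3,5), (4,5). Each pair (i,j) satisfies i < j and arr[i] > arr[j].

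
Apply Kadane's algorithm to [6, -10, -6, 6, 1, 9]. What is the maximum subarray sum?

Using Kadane's algorithm on [6, -10, -6, 6, 1, 9]:

Scanning through the array:
Position 1 (value -10): max_ending_here = -4, max_so_far = 6
Position 2 (value -6): max_ending_here = -6, max_so_far = 6
Position 3 (value 6): max_ending_here = 6, max_so_far = 6
Position 4 (value 1): max_ending_here = 7, max_so_far = 7
Position 5 (value 9): max_ending_here = 16, max_so_far = 16

Maximum subarray: [6, 1, 9]
Maximum sum: 16

The maximum subarray is [6, 1, 9] with sum 16. This subarray runs from index 3 to index 5.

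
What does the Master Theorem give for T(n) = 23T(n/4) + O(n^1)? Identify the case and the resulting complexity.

Master Theorem for T(n) = 23T(n/4) + O(n^1):

a = 23, b = 4, c = 1
log_b(a) = log_4(23) = 2.2618

Case 1: c = 1 < log_4(23) = 2.2618
T(n) = O(n^(log_4 23))

For T(n) = 23T(n/4) + O(n^1): log_4(23) = 2.2618. This is Case 1 of the Master Theorem (c < log_b(a), work dominated by leaves), giving O(n^(log_4 23)).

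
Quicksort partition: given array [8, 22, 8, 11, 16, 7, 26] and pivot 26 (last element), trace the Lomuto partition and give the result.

Lomuto partition with pivot = 26:

Initial array: [8, 22, 8, 11, 16, 7, 26]

arr[0]=8 <= 26: swap with position 0, array becomes [8, 22, 8, 11, 16, 7, 26]
arr[1]=22 <= 26: swap with position 1, array becomes [8, 22, 8, 11, 16, 7, 26]
arr[2]=8 <= 26: swap with position 2, array becomes [8, 22, 8, 11, 16, 7, 26]
arr[3]=11 <= 26: swap with position 3, array becomes [8, 22, 8, 11, 16, 7, 26]
arr[4]=16 <= 26: swap with position 4, array becomes [8, 22, 8, 11, 16, 7, 26]
arr[5]=7 <= 26: swap with position 5, array becomes [8, 22, 8, 11, 16, 7, 26]

Place pivot at position 6: [8, 22, 8, 11, 16, 7, 26]
Pivot position: 6

After partitioning with pivot 26, the array becomes [8, 22, 8, 11, 16, 7, 26]. The pivot is placed at index 6. All elements to the left of the pivot are <= 26, and all elements to the right are > 26.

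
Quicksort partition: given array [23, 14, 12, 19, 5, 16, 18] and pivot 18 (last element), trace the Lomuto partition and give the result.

Lomuto partition with pivot = 18:

Initial array: [23, 14, 12, 19, 5, 16, 18]

arr[0]=23 > 18: no swap
arr[1]=14 <= 18: swap with position 0, array becomes [14, 23, 12, 19, 5, 16, 18]
arr[2]=12 <= 18: swap with position 1, array becomes [14, 12, 23, 19, 5, 16, 18]
arr[3]=19 > 18: no swap
arr[4]=5 <= 18: swap with position 2, array becomes [14, 12, 5, 19, 23, 16, 18]
arr[5]=16 <= 18: swap with position 3, array becomes [14, 12, 5, 16, 23, 19, 18]

Place pivot at position 4: [14, 12, 5, 16, 18, 19, 23]
Pivot position: 4

After partitioning with pivot 18, the array becomes [14, 12, 5, 16, 18, 19, 23]. The pivot is placed at index 4. All elements to the left of the pivot are <= 18, and all elements to the right are > 18.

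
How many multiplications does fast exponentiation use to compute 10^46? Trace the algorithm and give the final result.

Computing 10^46 by squaring (build up from 10^1; each line after the first costs one multiplication):

10^1 = 10
10^2 = (10^1)^2 = 10^2 = 100
10^4 = (10^2)^2 = 100^2 = 10000
10^5 = 10 * 10^4 = 10 * 10000 = 100000
10^10 = (10^5)^2 = 100000^2 = 10000000000
10^11 = 10 * 10^10 = 10 * 10000000000 = 100000000000
10^22 = (10^11)^2 = 100000000000^2 = 10000000000000000000000
10^23 = 10 * 10^22 = 10 * 10000000000000000000000 = 100000000000000000000000
10^46 = (10^23)^2 = 100000000000000000000000^2 = 10000000000000000000000000000000000000000000000

Result: 10000000000000000000000000000000000000000000000
Multiplications needed: 8 (8 lines after 10^1)

10^46 = 10000000000000000000000000000000000000000000000. Using exponentiation by squaring, this requires 8 multiplications. The key idea: if the exponent is even, square the half-power; if odd, multiply by the base once.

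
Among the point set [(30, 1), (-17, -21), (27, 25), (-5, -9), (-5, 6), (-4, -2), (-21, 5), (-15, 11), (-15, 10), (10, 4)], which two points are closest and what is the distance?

Computing all pairwise distances among 10 points:

d((30, 1), (-17, -21)) = 51.8941
d((30, 1), (27, 25)) = 24.1868
d((30, 1), (-5, -9)) = 36.4005
d((30, 1), (-5, 6)) = 35.3553
d((30, 1), (-4, -2)) = 34.1321
d((30, 1), (-21, 5)) = 51.1566
d((30, 1), (-15, 11)) = 46.0977
d((30, 1), (-15, 10)) = 45.8912
d((30, 1), (10, 4)) = 20.2237
d((-17, -21), (27, 25)) = 63.6553
d((-17, -21), (-5, -9)) = 16.9706
d((-17, -21), (-5, 6)) = 29.5466
d((-17, -21), (-4, -2)) = 23.0217
d((-17, -21), (-21, 5)) = 26.3059
d((-17, -21), (-15, 11)) = 32.0624
d((-17, -21), (-15, 10)) = 31.0644
d((-17, -21), (10, 4)) = 36.7967
d((27, 25), (-5, -9)) = 46.6905
d((27, 25), (-5, 6)) = 37.2156
d((27, 25), (-4, -2)) = 41.1096
d((27, 25), (-21, 5)) = 52.0
d((27, 25), (-15, 11)) = 44.2719
d((27, 25), (-15, 10)) = 44.5982
d((27, 25), (10, 4)) = 27.0185
d((-5, -9), (-5, 6)) = 15.0
d((-5, -9), (-4, -2)) = 7.0711
d((-5, -9), (-21, 5)) = 21.2603
d((-5, -9), (-15, 11)) = 22.3607
d((-5, -9), (-15, 10)) = 21.4709
d((-5, -9), (10, 4)) = 19.8494
d((-5, 6), (-4, -2)) = 8.0623
d((-5, 6), (-21, 5)) = 16.0312
d((-5, 6), (-15, 11)) = 11.1803
d((-5, 6), (-15, 10)) = 10.7703
d((-5, 6), (10, 4)) = 15.1327
d((-4, -2), (-21, 5)) = 18.3848
d((-4, -2), (-15, 11)) = 17.0294
d((-4, -2), (-15, 10)) = 16.2788
d((-4, -2), (10, 4)) = 15.2315
d((-21, 5), (-15, 11)) = 8.4853
d((-21, 5), (-15, 10)) = 7.8102
d((-21, 5), (10, 4)) = 31.0161
d((-15, 11), (-15, 10)) = 1.0 <-- minimum
d((-15, 11), (10, 4)) = 25.9615
d((-15, 10), (10, 4)) = 25.7099

Closest pair: (-15, 11) and (-15, 10) with distance 1.0

The closest pair is (-15, 11) and (-15, 10) with Euclidean distance 1.0. For 10 points, brute-force pairwise comparison is shown above. For large n, the divide-and-conquer algorithm (sort by x, recurse on halves, check the dividing strip) achieves O(n log n).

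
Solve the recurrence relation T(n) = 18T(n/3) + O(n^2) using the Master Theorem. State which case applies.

Master Theorem for T(n) = 18T(n/3) + O(n^2):

a = 18, b = 3, c = 2
log_b(a) = log_3(18) = 2.6309

Case 1: c = 2 < log_3(18) = 2.6309
T(n) = O(n^(log_3 18))

For T(n) = 18T(n/3) + O(n^2): log_3(18) = 2.6309. This is Case 1 of the Master Theorem (c < log_b(a), work dominated by leaves), giving O(n^(log_3 18)).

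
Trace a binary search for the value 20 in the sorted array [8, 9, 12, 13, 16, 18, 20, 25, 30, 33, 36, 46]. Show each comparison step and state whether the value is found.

Binary search for 20 in [8, 9, 12, 13, 16, 18, 20, 25, 30, 33, 36, 46]:

lo=0, hi=11, mid=5, arr[mid]=18 -> 18 < 20, search right half
lo=6, hi=11, mid=8, arr[mid]=30 -> 30 > 20, search left half
lo=6, hi=7, mid=6, arr[mid]=20 -> Found target at index 6!

Binary search finds 20 at index 6 after 3 comparisons. The search repeatedly halves the search space by comparing with the middle element.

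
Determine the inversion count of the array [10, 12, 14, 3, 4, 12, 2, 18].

Finding inversions in [10, 12, 14, 3, 4, 12, 2, 18]:

(0, 3): arr[0]=10 > arr[3]=3
(0, 4): arr[0]=10 > arr[4]=4
(0, 6): arr[0]=10 > arr[6]=2
(1, 3): arr[1]=12 > arr[3]=3
(1, 4): arr[1]=12 > arr[4]=4
(1, 6): arr[1]=12 > arr[6]=2
(2, 3): arr[2]=14 > arr[3]=3
(2, 4): arr[2]=14 > arr[4]=4
(2, 5): arr[2]=14 > arr[5]=12
(2, 6): arr[2]=14 > arr[6]=2
(3, 6): arr[3]=3 > arr[6]=2
(4, 6): arr[4]=4 > arr[6]=2
(5, 6): arr[5]=12 > arr[6]=2

Total inversions: 13

The array has 13 inversion(s): (0,3), (0,4), (0,6), (1,3), (1,4), (1,6), (2,3), (2,4), (2,5), (2,6), (3,6), (4,6), (5,6). Each pair (i,j) satisfies i < j and arr[i] > arr[j].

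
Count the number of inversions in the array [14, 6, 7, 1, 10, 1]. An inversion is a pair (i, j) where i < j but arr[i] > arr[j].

Finding inversions in [14, 6, 7, 1, 10, 1]:

(0, 1): arr[0]=14 > arr[1]=6
(0, 2): arr[0]=14 > arr[2]=7
(0, 3): arr[0]=14 > arr[3]=1
(0, 4): arr[0]=14 > arr[4]=10
(0, 5): arr[0]=14 > arr[5]=1
(1, 3): arr[1]=6 > arr[3]=1
(1, 5): arr[1]=6 > arr[5]=1
(2, 3): arr[2]=7 > arr[3]=1
(2, 5): arr[2]=7 > arr[5]=1
(4, 5): arr[4]=10 > arr[5]=1

Total inversions: 10

The array has 10 inversion(s): (0,1), (0,2), (0,3), (0,4), (0,5), (1,3), (1,5), (2,3), (2,5), (4,5). Each pair (i,j) satisfies i < j and arr[i] > arr[j].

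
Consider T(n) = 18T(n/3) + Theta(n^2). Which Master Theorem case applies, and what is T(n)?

Master Theorem for T(n) = 18T(n/3) + O(n^2):

a = 18, b = 3, c = 2
log_b(a) = log_3(18) = 2.6309

Case 1: c = 2 < log_3(18) = 2.6309
T(n) = O(n^(log_3 18))

For T(n) = 18T(n/3) + O(n^2): log_3(18) = 2.6309. This is Case 1 of the Master Theorem (c < log_b(a), work dominated by leaves), giving O(n^(log_3 18)).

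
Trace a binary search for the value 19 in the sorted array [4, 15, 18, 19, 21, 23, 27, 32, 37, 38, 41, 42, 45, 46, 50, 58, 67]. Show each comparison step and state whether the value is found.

Binary search for 19 in [4, 15, 18, 19, 21, 23, 27, 32, 37, 38, 41, 42, 45, 46, 50, 58, 67]:

lo=0, hi=16, mid=8, arr[mid]=37 -> 37 > 19, search left half
lo=0, hi=7, mid=3, arr[mid]=19 -> Found target at index 3!

Binary search finds 19 at index 3 after 2 comparisons. The search repeatedly halves the search space by comparing with the middle element.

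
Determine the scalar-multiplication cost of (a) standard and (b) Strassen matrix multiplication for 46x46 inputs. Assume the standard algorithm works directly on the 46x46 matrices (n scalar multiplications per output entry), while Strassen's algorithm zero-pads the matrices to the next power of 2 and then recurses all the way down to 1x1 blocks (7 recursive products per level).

Matrix multiplication for 46x46 matrices:

Strassen's algorithm requires power-of-2 dimensions. Pad 46x46 to 64x64 (next power of 2).

Standard algorithm: 46^3 = 97336 multiplications
Strassen's algorithm: 7^(log2(64)) = 7^6 = 117649 multiplications
Difference: 97336 - 117649 = -20313 (Strassen uses MORE here due to padding overhead — for small or just-over-power-of-2 n, padding can outweigh the per-level savings)

Standard: 97336 multiplications (46^3). Strassen: 117649 multiplications (7^6, after padding to 64x64). Strassen reduces 8 recursive multiplications to 7 at each level.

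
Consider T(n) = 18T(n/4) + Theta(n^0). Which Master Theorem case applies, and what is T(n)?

Master Theorem for T(n) = 18T(n/4) + O(n^0):

a = 18, b = 4, c = 0
log_b(a) = log_4(18) = 2.0850

Case 1: c = 0 < log_4(18) = 2.0850
T(n) = O(n^(log_4 18))

For T(n) = 18T(n/4) + O(n^0): log_4(18) = 2.0850. This is Case 1 of the Master Theorem (c < log_b(a), work dominated by leaves), giving O(n^(log_4 18)).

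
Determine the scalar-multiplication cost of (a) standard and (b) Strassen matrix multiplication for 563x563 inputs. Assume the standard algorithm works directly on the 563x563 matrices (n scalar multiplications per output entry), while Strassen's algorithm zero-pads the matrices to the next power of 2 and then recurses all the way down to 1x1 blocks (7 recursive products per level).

Matrix multiplication for 563x563 matrices:

Strassen's algorithm requires power-of-2 dimensions. Pad 563x563 to 1024x1024 (next power of 2).

Standard algorithm: 563^3 = 178453547 multiplications
Strassen's algorithm: 7^(log2(1024)) = 7^10 = 282475249 multiplications
Difference: 178453547 - 282475249 = -104021702 (Strassen uses MORE here due to padding overhead — for small or just-over-power-of-2 n, padding can outweigh the per-level savings)

Standard: 178453547 multiplications (563^3). Strassen: 282475249 multiplications (7^10, after padding to 1024x1024). Strassen reduces 8 recursive multiplications to 7 at each level.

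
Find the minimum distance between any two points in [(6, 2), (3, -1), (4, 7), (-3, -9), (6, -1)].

Computing all pairwise distances among 5 points:

d((6, 2), (3, -1)) = 4.2426
d((6, 2), (4, 7)) = 5.3852
d((6, 2), (-3, -9)) = 14.2127
d((6, 2), (6, -1)) = 3.0 <-- minimum
d((3, -1), (4, 7)) = 8.0623
d((3, -1), (-3, -9)) = 10.0
d((3, -1), (6, -1)) = 3.0 <-- minimum
d((4, 7), (-3, -9)) = 17.4642
d((4, 7), (6, -1)) = 8.2462
d((-3, -9), (6, -1)) = 12.0416

Minimum distance: 3.0 (tie among 2 pairs: (6, 2) and (6, -1); (3, -1) and (6, -1))

The minimum Euclidean distance is 3.0. There is a tie: 2 pairs achieve this minimum — (6, 2) and (6, -1); (3, -1) and (6, -1). Any of these is a valid closest pair. For 5 points, brute-force pairwise comparison is shown above. For large n, the divide-and-conquer algorithm (sort by x, recurse on halves, check the dividing strip) achieves O(n log n).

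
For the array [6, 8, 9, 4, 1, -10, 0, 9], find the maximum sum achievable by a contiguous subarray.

Using Kadane's algorithm on [6, 8, 9, 4, 1, -10, 0, 9]:

Scanning through the array:
Position 1 (value 8): max_ending_here = 14, max_so_far = 14
Position 2 (value 9): max_ending_here = 23, max_so_far = 23
Position 3 (value 4): max_ending_here = 27, max_so_far = 27
Position 4 (value 1): max_ending_here = 28, max_so_far = 28
Position 5 (value -10): max_ending_here = 18, max_so_far = 28
Position 6 (value 0): max_ending_here = 18, max_so_far = 28
Position 7 (value 9): max_ending_here = 27, max_so_far = 28

Maximum subarray: [6, 8, 9, 4, 1]
Maximum sum: 28

The maximum subarray is [6, 8, 9, 4, 1] with sum 28. This subarray runs from index 0 to index 4.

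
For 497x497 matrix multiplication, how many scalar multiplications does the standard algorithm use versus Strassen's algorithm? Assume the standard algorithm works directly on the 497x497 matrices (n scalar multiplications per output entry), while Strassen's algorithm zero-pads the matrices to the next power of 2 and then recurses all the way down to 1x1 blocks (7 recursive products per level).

Matrix multiplication for 497x497 matrices:

Strassen's algorithm requires power-of-2 dimensions. Pad 497x497 to 512x512 (next power of 2).

Standard algorithm: 497^3 = 122763473 multiplications
Strassen's algorithm: 7^(log2(512)) = 7^9 = 40353607 multiplications
Savings: 122763473 - 40353607 = 82409866 multiplications

Standard: 122763473 multiplications (497^3). Strassen: 40353607 multiplications (7^9, after padding to 512x512). Strassen reduces 8 recursive multiplications to 7 at each level.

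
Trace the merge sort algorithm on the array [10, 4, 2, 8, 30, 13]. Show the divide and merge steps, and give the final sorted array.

Merge sort trace:

Split: [10, 4, 2, 8, 30, 13] -> [10, 4, 2] and [8, 30, 13]
  Split: [10, 4, 2] -> [10] and [4, 2]
    Split: [4, 2] -> [4] and [2]
    Merge: [4] + [2] -> [2, 4]
  Merge: [10] + [2, 4] -> [2, 4, 10]
  Split: [8, 30, 13] -> [8] and [30, 13]
    Split: [30, 13] -> [30] and [13]
    Merge: [30] + [13] -> [13, 30]
  Merge: [8] + [13, 30] -> [8, 13, 30]
Merge: [2, 4, 10] + [8, 13, 30] -> [2, 4, 8, 10, 13, 30]

Final sorted array: [2, 4, 8, 10, 13, 30]

The merge sort proceeds by recursively splitting the array and merging sorted halves.
After all merges, the sorted array is [2, 4, 8, 10, 13, 30].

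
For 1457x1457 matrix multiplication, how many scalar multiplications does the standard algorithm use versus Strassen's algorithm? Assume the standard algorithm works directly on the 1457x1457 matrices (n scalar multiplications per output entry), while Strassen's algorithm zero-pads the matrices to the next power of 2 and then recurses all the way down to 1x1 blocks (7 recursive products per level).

Matrix multiplication for 1457x1457 matrices:

Strassen's algorithm requires power-of-2 dimensions. Pad 1457x1457 to 2048x2048 (next power of 2).

Standard algorithm: 1457^3 = 3092990993 multiplications
Strassen's algorithm: 7^(log2(2048)) = 7^11 = 1977326743 multiplications
Savings: 3092990993 - 1977326743 = 1115664250 multiplications

Standard: 3092990993 multiplications (1457^3). Strassen: 1977326743 multiplications (7^11, after padding to 2048x2048). Strassen reduces 8 recursive multiplications to 7 at each level.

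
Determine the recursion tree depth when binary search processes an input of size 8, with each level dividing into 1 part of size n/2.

For divide and conquer with division factor 2:

Problem sizes at each level:
Level 0: 8
Level 1: 4
Level 2: 2
Level 3: 1

The root is level 0 and the size-1 base case is level 3 (the tree spans levels 0 through 3, i.e. 4 levels counting the root), so the depth is the number of divisions: log_2(8) = 3

The recursion tree depth is log_2(8) = 3. At each level, the problem size is divided by 2, so it takes 3 divisions to reduce to a base case of size 1. The algorithm makes 1 recursive call at each level.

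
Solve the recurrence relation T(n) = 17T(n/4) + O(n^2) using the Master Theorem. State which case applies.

Master Theorem for T(n) = 17T(n/4) + O(n^2):

a = 17, b = 4, c = 2
log_b(a) = log_4(17) = 2.0437

Case 1: c = 2 < log_4(17) = 2.0437
T(n) = O(n^(log_4 17))

For T(n) = 17T(n/4) + O(n^2): log_4(17) = 2.0437. This is Case 1 of the Master Theorem (c < log_b(a), work dominated by leaves), giving O(n^(log_4 17)).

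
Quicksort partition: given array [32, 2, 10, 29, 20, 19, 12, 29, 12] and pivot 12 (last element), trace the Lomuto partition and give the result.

Lomuto partition with pivot = 12:

Initial array: [32, 2, 10, 29, 20, 19, 12, 29, 12]

arr[0]=32 > 12: no swap
arr[1]=2 <= 12: swap with position 0, array becomes [2, 32, 10, 29, 20, 19, 12, 29, 12]
arr[2]=10 <= 12: swap with position 1, array becomes [2, 10, 32, 29, 20, 19, 12, 29, 12]
arr[3]=29 > 12: no swap
arr[4]=20 > 12: no swap
arr[5]=19 > 12: no swap
arr[6]=12 <= 12: swap with position 2, array becomes [2, 10, 12, 29, 20, 19, 32, 29, 12]
arr[7]=29 > 12: no swap

Place pivot at position 3: [2, 10, 12, 12, 20, 19, 32, 29, 29]
Pivot position: 3

After partitioning with pivot 12, the array becomes [2, 10, 12, 12, 20, 19, 32, 29, 29]. The pivot is placed at index 3. All elements to the left of the pivot are <= 12, and all elements to the right are > 12.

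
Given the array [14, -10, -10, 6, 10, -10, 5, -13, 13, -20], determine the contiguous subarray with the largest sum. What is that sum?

Using Kadane's algorithm on [14, -10, -10, 6, 10, -10, 5, -13, 13, -20]:

Scanning through the array:
Position 1 (value -10): max_ending_here = 4, max_so_far = 14
Position 2 (value -10): max_ending_here = -6, max_so_far = 14
Position 3 (value 6): max_ending_here = 6, max_so_far = 14
Position 4 (value 10): max_ending_here = 16, max_so_far = 16
Position 5 (value -10): max_ending_here = 6, max_so_far = 16
Position 6 (value 5): max_ending_here = 11, max_so_far = 16
Position 7 (value -13): max_ending_here = -2, max_so_far = 16
Position 8 (value 13): max_ending_here = 13, max_so_far = 16
Position 9 (value -20): max_ending_here = -7, max_so_far = 16

Maximum subarray: [6, 10]
Maximum sum: 16

The maximum subarray is [6, 10] with sum 16. This subarray runs from index 3 to index 4.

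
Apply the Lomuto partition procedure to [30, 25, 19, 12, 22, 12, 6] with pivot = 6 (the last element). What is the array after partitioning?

Lomuto partition with pivot = 6:

Initial array: [30, 25, 19, 12, 22, 12, 6]

arr[0]=30 > 6: no swap
arr[1]=25 > 6: no swap
arr[2]=19 > 6: no swap
arr[3]=12 > 6: no swap
arr[4]=22 > 6: no swap
arr[5]=12 > 6: no swap

Place pivot at position 0: [6, 25, 19, 12, 22, 12, 30]
Pivot position: 0

After partitioning with pivot 6, the array becomes [6, 25, 19, 12, 22, 12, 30]. The pivot is placed at index 0. All elements to the left of the pivot are <= 6, and all elements to the right are > 6.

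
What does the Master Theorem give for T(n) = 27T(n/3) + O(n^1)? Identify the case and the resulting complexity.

Master Theorem for T(n) = 27T(n/3) + O(n^1):

a = 27, b = 3, c = 1
log_b(a) = log_3(27) = 3.0000

Case 1: c = 1 < log_3(27) = 3.0000
T(n) = O(n^(log_3 27)) = O(n^3)

For T(n) = 27T(n/3) + O(n^1): log_3(27) = 3.0000. This is Case 1 of the Master Theorem (c < log_b(a), work dominated by leaves), giving O(n^3).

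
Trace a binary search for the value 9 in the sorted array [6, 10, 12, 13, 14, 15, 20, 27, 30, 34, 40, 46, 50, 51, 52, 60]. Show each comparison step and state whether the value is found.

Binary search for 9 in [6, 10, 12, 13, 14, 15, 20, 27, 30, 34, 40, 46, 50, 51, 52, 60]:

lo=0, hi=15, mid=7, arr[mid]=27 -> 27 > 9, search left half
lo=0, hi=6, mid=3, arr[mid]=13 -> 13 > 9, search left half
lo=0, hi=2, mid=1, arr[mid]=10 -> 10 > 9, search left half
lo=0, hi=0, mid=0, arr[mid]=6 -> 6 < 9, search right half
lo=1 > hi=0, target 9 not found

Binary search determines that 9 is not in the array after 4 comparisons. The search space was exhausted without finding the target.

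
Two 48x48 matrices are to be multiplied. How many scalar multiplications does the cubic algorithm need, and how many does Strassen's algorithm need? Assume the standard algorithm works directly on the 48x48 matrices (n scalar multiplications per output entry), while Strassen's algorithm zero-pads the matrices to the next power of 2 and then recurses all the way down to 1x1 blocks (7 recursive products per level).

Matrix multiplication for 48x48 matrices:

Strassen's algorithm requires power-of-2 dimensions. Pad 48x48 to 64x64 (next power of 2).

Standard algorithm: 48^3 = 110592 multiplications
Strassen's algorithm: 7^(log2(64)) = 7^6 = 117649 multiplications
Difference: 110592 - 117649 = -7057 (Strassen uses MORE here due to padding overhead — for small or just-over-power-of-2 n, padding can outweigh the per-level savings)

Standard: 110592 multiplications (48^3). Strassen: 117649 multiplications (7^6, after padding to 64x64). Strassen reduces 8 recursive multiplications to 7 at each level.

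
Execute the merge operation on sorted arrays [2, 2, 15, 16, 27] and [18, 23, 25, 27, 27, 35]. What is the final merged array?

Merging process:

Compare 2 vs 18: take 2 from left. Merged: [2]
Compare 2 vs 18: take 2 from left. Merged: [2, 2]
Compare 15 vs 18: take 15 from left. Merged: [2, 2, 15]
Compare 16 vs 18: take 16 from left. Merged: [2, 2, 15, 16]
Compare 27 vs 18: take 18 from right. Merged: [2, 2, 15, 16, 18]
Compare 27 vs 23: take 23 from right. Merged: [2, 2, 15, 16, 18, 23]
Compare 27 vs 25: take 25 from right. Merged: [2, 2, 15, 16, 18, 23, 25]
Compare 27 vs 27: take 27 from left. Merged: [2, 2, 15, 16, 18, 23, 25, 27]
Append remaining from right: [27, 27, 35]. Merged: [2, 2, 15, 16, 18, 23, 25, 27, 27, 27, 35]

Final merged array: [2, 2, 15, 16, 18, 23, 25, 27, 27, 27, 35]
Total comparisons: 8

The merged array is [2, 2, 15, 16, 18, 23, 25, 27, 27, 27, 35], requiring 8 comparisons. The merge step runs in O(n) time where n is the total number of elements.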